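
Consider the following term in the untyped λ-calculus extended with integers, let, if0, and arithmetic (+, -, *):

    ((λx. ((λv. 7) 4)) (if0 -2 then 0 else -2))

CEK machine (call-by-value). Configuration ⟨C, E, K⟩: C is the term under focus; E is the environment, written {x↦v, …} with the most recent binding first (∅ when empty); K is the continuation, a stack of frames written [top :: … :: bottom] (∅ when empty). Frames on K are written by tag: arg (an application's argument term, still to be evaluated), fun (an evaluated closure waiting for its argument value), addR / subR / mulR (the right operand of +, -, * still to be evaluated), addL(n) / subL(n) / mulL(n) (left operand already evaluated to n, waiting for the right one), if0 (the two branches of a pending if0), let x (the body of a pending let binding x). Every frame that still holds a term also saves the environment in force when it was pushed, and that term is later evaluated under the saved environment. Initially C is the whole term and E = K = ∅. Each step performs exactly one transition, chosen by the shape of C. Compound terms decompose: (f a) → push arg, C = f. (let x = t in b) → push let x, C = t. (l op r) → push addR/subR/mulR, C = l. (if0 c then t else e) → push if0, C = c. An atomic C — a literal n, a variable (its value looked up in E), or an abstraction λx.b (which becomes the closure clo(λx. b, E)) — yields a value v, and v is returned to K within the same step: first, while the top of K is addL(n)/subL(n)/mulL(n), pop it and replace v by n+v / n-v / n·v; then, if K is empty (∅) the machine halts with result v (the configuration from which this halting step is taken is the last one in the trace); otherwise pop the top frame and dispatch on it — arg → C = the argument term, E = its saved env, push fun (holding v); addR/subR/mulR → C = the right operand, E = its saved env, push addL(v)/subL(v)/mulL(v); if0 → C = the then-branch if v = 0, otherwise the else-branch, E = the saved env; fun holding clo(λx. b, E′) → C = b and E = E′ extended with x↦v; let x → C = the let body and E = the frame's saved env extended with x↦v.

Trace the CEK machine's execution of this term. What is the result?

[0] <C=((λx. ((λv. 7) 4)) (if0 -2 then 0 else -2)), E=∅, K=∅>
[1] <C=(λx. ((λv. 7) 4)), E=∅, K=[arg]>
[2] <C=(if0 -2 then 0 else -2), E=∅, K=[fun]>
[3] <C=-2, E=∅, K=[if0 :: fun]>
[4] <C=-2, E=∅, K=[fun]>
[5] <C=((λv. 7) 4), E={x↦-2}, K=∅>
[6] <C=(λv. 7), E={x↦-2}, K=[arg]>
[7] <C=4, E={x↦-2}, K=[fun]>
[8] <C=7, E={v↦4, x↦-2}, K=∅>
→ final value 7

Answer: 7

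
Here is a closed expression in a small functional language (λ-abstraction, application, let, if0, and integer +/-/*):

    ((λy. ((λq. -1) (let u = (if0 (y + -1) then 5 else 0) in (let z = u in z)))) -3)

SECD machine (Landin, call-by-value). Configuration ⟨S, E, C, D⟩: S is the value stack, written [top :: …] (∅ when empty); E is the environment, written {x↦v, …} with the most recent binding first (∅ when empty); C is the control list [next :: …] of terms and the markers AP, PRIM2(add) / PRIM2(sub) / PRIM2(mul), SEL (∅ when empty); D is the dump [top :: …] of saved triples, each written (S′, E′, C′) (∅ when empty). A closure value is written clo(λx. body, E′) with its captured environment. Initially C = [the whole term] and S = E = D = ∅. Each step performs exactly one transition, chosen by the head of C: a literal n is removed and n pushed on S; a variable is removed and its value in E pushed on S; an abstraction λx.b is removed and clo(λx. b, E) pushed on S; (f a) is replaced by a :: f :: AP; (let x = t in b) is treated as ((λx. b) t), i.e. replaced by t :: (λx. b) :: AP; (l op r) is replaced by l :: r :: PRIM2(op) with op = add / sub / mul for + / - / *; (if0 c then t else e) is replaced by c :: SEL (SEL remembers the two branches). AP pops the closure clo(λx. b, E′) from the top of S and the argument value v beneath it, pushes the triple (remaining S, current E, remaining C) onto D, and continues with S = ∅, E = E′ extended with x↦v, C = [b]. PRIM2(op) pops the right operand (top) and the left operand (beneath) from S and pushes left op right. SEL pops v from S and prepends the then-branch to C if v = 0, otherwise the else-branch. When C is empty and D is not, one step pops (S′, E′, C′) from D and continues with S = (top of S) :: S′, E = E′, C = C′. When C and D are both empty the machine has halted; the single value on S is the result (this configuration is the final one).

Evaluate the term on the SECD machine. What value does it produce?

Answer: -1

Execution trace:
0. [S=∅ | E=∅ | C=[((λy. ((λq. -1) (let u = (if0 (y + -1) then 5 else 0) in (let z = u in z)))) -3)] | D=∅]
1. [S=∅ | E=∅ | C=[-3 :: (λy. ((λq. -1) (let u = (if0 (y + -1) then 5 else 0) in (let z = u in z)))) :: AP] | D=∅]
2. [S=[-3] | E=∅ | C=[(λy. ((λq. -1) (let u = (if0 (y + -1) then 5 else 0) in (let z = u in z)))) :: AP] | D=∅]
3. [S=[clo(λy. ((λq. -1) (let u = (if0 (y + -1) then 5 else 0) in (let z = u in z))), ∅) :: -3] | E=∅ | C=[AP] | D=∅]
4. [S=∅ | E={y↦-3} | C=[((λq. -1) (let u = (if0 (y + -1) then 5 else 0) in (let z = u in z)))] | D=[(∅, ∅, ∅)]]
5. [S=∅ | E={y↦-3} | C=[(let u = (if0 (y + -1) then 5 else 0) in (let z = u in z)) :: (λq. -1) :: AP] | D=[(∅, ∅, ∅)]]
6. [S=∅ | E={y↦-3} | C=[(if0 (y + -1) then 5 else 0) :: (λu. (let z = u in z)) :: AP :: (λq. -1) :: AP] | D=[(∅, ∅, ∅)]]
7. [S=∅ | E={y↦-3} | C=[(y + -1) :: SEL :: (λu. (let z = u in z)) :: AP :: (λq. -1) :: AP] | D=[(∅, ∅, ∅)]]
8. [S=∅ | E={y↦-3} | C=[y :: -1 :: PRIM2(add) :: SEL :: (λu. (let z = u in z)) :: AP :: (λq. -1) :: AP] | D=[(∅, ∅, ∅)]]
9. [S=[-3] | E={y↦-3} | C=[-1 :: PRIM2(add) :: SEL :: (λu. (let z = u in z)) :: AP :: (λq. -1) :: AP] | D=[(∅, ∅, ∅)]]
10. [S=[-1 :: -3] | E={y↦-3} | C=[PRIM2(add) :: SEL :: (λu. (let z = u in z)) :: AP :: (λq. -1) :: AP] | D=[(∅, ∅, ∅)]]
11. [S=[-4] | E={y↦-3} | C=[SEL :: (λu. (let z = u in z)) :: AP :: (λq. -1) :: AP] | D=[(∅, ∅, ∅)]]
12. [S=∅ | E={y↦-3} | C=[0 :: (λu. (let z = u in z)) :: AP :: (λq. -1) :: AP] | D=[(∅, ∅, ∅)]]
13. [S=[0] | E={y↦-3} | C=[(λu. (let z = u in z)) :: AP :: (λq. -1) :: AP] | D=[(∅, ∅, ∅)]]
14. [S=[clo(λu. (let z = u in z), {y↦-3}) :: 0] | E={y↦-3} | C=[AP :: (λq. -1) :: AP] | D=[(∅, ∅, ∅)]]
15. [S=∅ | E={u↦0, y↦-3} | C=[(let z = u in z)] | D=[(∅, {y↦-3}, [(λq. -1) :: AP]) :: (∅, ∅, ∅)]]
16. [S=∅ | E={u↦0, y↦-3} | C=[u :: (λz. z) :: AP] | D=[(∅, {y↦-3}, [(λq. -1) :: AP]) :: (∅, ∅, ∅)]]
17. [S=[0] | E={u↦0, y↦-3} | C=[(λz. z) :: AP] | D=[(∅, {y↦-3}, [(λq. -1) :: AP]) :: (∅, ∅, ∅)]]
18. [S=[clo(λz. z, {u↦0, y↦-3}) :: 0] | E={u↦0, y↦-3} | C=[AP] | D=[(∅, {y↦-3}, [(λq. -1) :: AP]) :: (∅, ∅, ∅)]]
19. [S=∅ | E={z↦0, u↦0, y↦-3} | C=[z] | D=[(∅, {u↦0, y↦-3}, ∅) :: (∅, {y↦-3}, [(λq. -1) :: AP]) :: (∅, ∅, ∅)]]
20. [S=[0] | E={z↦0, u↦0, y↦-3} | C=∅ | D=[(∅, {u↦0, y↦-3}, ∅) :: (∅, {y↦-3}, [(λq. -1) :: AP]) :: (∅, ∅, ∅)]]
21. [S=[0] | E={u↦0, y↦-3} | C=∅ | D=[(∅, {y↦-3}, [(λq. -1) :: AP]) :: (∅, ∅, ∅)]]
22. [S=[0] | E={y↦-3} | C=[(λq. -1) :: AP] | D=[(∅, ∅, ∅)]]
23. [S=[clo(λq. -1, {y↦-3}) :: 0] | E={y↦-3} | C=[AP] | D=[(∅, ∅, ∅)]]
24. [S=∅ | E={q↦0, y↦-3} | C=[-1] | D=[(∅, {y↦-3}, ∅) :: (∅, ∅, ∅)]]
25. [S=[-1] | E={q↦0, y↦-3} | C=∅ | D=[(∅, {y↦-3}, ∅) :: (∅, ∅, ∅)]]
26. [S=[-1] | E={y↦-3} | C=∅ | D=[(∅, ∅, ∅)]]
27. [S=[-1] | E=∅ | C=∅ | D=∅]
→ final value -1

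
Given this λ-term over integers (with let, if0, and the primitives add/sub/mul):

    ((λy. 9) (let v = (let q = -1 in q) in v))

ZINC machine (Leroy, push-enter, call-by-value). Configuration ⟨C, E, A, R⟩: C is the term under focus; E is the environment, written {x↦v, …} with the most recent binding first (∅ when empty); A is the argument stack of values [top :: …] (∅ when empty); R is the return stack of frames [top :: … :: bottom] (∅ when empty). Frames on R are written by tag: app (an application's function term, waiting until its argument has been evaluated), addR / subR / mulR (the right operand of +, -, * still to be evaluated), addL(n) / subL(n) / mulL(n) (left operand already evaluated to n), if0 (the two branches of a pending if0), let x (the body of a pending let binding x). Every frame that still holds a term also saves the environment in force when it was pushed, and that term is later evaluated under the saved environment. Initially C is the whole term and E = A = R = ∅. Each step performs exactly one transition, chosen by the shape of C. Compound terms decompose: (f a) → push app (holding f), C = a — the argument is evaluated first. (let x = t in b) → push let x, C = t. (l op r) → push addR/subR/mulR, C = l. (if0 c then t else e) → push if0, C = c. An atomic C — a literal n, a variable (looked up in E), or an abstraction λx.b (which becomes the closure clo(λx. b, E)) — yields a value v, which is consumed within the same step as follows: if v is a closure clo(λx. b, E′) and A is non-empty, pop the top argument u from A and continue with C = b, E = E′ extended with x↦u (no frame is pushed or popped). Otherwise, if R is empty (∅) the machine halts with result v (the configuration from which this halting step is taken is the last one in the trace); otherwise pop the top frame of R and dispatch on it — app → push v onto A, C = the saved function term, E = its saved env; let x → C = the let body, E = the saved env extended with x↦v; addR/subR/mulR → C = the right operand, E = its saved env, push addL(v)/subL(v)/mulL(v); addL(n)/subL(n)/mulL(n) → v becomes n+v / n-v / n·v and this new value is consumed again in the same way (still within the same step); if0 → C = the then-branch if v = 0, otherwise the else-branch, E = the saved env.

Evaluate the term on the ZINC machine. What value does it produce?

step 0: <C=((λy. 9) (let v = (let q = -1 in q) in v)), E=∅, A=∅, R=∅>
step 1: <C=(let v = (let q = -1 in q) in v), E=∅, A=∅, R=[app]>
step 2: <C=(let q = -1 in q), E=∅, A=∅, R=[let v :: app]>
step 3: <C=-1, E=∅, A=∅, R=[let q :: let v :: app]>
step 4: <C=q, E={q↦-1}, A=∅, R=[let v :: app]>
step 5: <C=v, E={v↦-1}, A=∅, R=[app]>
step 6: <C=(λy. 9), E=∅, A=[-1], R=∅>
step 7: <C=9, E={y↦-1}, A=∅, R=∅>
→ final value 9

Answer: 9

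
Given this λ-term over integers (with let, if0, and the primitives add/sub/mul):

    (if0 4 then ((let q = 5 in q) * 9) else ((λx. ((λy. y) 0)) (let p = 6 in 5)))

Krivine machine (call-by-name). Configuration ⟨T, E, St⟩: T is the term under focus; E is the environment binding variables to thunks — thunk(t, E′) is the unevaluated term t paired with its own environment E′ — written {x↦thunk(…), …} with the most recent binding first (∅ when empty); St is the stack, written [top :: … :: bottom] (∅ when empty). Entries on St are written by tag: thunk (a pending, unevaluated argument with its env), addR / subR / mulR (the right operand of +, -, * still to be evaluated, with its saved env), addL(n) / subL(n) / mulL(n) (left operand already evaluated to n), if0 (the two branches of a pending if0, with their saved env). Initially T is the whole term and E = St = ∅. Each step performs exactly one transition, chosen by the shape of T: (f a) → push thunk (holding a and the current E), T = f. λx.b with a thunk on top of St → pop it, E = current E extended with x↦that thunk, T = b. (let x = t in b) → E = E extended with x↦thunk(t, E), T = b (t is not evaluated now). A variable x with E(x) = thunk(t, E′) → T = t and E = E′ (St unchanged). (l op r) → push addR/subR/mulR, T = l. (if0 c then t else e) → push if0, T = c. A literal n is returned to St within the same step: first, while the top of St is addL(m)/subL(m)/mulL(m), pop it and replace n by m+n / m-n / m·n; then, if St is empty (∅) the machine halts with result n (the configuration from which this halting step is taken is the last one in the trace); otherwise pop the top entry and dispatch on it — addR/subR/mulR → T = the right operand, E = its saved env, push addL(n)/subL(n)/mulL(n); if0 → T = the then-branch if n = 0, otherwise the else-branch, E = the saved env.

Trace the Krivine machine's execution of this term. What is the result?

Answer: 0

Execution trace:
[0] ⟨T=(if0 4 then ((let q = 5 in q) * 9) else ((λx. ((λy. y) 0)) (let p = 6 in 5))); E=∅; St=∅⟩
[1] ⟨T=4; E=∅; St=[if0]⟩
[2] ⟨T=((λx. ((λy. y) 0)) (let p = 6 in 5)); E=∅; St=∅⟩
[3] ⟨T=(λx. ((λy. y) 0)); E=∅; St=[thunk]⟩
[4] ⟨T=((λy. y) 0); E={x↦thunk((let p = 6 in 5), ∅)}; St=∅⟩
[5] ⟨T=(λy. y); E={x↦thunk((let p = 6 in 5), ∅)}; St=[thunk]⟩
[6] ⟨T=y; E={y↦thunk(0, {x↦thunk((let p = 6 in 5), ∅)}), x↦thunk((let p = 6 in 5), ∅)}; St=∅⟩
[7] ⟨T=0; E={x↦thunk((let p = 6 in 5), ∅)}; St=∅⟩
→ final value 0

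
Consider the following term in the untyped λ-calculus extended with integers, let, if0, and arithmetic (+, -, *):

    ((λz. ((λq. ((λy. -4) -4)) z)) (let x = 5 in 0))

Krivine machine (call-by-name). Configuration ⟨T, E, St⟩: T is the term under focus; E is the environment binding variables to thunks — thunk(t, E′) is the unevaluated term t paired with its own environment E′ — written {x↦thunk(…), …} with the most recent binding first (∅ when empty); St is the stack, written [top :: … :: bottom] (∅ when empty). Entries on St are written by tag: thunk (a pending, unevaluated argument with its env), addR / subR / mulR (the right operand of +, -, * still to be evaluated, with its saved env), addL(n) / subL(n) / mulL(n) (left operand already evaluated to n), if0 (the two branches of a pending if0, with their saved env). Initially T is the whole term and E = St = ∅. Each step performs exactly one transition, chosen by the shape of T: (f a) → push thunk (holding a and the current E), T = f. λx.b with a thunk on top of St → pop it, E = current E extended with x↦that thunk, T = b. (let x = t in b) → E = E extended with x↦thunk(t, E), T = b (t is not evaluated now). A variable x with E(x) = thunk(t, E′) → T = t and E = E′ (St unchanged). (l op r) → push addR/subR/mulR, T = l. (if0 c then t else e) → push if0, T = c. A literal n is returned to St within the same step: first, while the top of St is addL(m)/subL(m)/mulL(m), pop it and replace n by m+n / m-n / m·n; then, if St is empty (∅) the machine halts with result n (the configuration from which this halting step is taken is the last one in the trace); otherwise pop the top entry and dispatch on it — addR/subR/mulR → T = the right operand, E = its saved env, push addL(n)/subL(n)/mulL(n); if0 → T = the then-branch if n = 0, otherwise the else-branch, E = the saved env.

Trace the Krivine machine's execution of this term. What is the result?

Answer: -4

Machine steps:
0. ⟨T=((λz. ((λq. ((λy. -4) -4)) z)) (let x = 5 in 0)); E=∅; St=∅⟩
1. ⟨T=(λz. ((λq. ((λy. -4) -4)) z)); E=∅; St=[thunk]⟩
2. ⟨T=((λq. ((λy. -4) -4)) z); E={z↦thunk((let x = 5 in 0), ∅)}; St=∅⟩
3. ⟨T=(λq. ((λy. -4) -4)); E={z↦thunk((let x = 5 in 0), ∅)}; St=[thunk]⟩
4. ⟨T=((λy. -4) -4); E={q↦thunk(z, {z↦thunk((let x = 5 in 0), ∅)}), z↦thunk((let x = 5 in 0), ∅)}; St=∅⟩
5. ⟨T=(λy. -4); E={q↦thunk(z, {z↦thunk((let x = 5 in 0), ∅)}), z↦thunk((let x = 5 in 0), ∅)}; St=[thunk]⟩
6. ⟨T=-4; E={y↦thunk(-4, {q↦thunk(z, {z↦thunk((let x = 5 in 0), ∅)}), z↦thunk((let x = 5 in 0), ∅)}), q↦thunk(z, {z↦thunk((let x = 5 in 0), ∅)}), z↦thunk((let x = 5 in 0), ∅)}; St=∅⟩
→ final value -4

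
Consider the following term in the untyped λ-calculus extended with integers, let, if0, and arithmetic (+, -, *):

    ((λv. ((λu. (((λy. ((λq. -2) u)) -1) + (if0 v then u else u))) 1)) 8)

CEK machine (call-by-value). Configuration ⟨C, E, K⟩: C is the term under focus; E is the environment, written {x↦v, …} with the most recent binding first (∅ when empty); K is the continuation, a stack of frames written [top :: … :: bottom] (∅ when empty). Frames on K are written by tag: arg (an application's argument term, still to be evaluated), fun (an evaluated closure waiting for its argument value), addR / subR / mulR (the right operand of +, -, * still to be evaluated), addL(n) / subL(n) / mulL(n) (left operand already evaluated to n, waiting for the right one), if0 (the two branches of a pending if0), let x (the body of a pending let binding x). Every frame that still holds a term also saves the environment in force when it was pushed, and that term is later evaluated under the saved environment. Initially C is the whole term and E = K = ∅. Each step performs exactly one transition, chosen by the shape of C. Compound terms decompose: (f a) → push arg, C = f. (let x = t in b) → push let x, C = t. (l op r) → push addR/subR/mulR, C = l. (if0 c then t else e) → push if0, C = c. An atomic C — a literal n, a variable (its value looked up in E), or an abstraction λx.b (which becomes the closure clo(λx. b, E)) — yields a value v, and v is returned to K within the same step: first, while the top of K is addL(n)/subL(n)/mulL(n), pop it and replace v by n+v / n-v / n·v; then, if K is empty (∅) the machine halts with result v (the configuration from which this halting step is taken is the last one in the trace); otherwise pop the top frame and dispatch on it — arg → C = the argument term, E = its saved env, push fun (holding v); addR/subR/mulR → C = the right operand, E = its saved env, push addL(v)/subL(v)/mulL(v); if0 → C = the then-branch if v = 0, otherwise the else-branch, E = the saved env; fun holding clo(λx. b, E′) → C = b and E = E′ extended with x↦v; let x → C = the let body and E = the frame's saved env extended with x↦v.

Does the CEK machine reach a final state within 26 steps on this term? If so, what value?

[0] [C=((λv. ((λu. (((λy. ((λq. -2) u)) -1) + (if0 v then u else u))) 1)) 8) | E=∅ | K=∅]
[1] [C=(λv. ((λu. (((λy. ((λq. -2) u)) -1) + (if0 v then u else u))) 1)) | E=∅ | K=[arg]]
[2] [C=8 | E=∅ | K=[fun]]
[3] [C=((λu. (((λy. ((λq. -2) u)) -1) + (if0 v then u else u))) 1) | E={v↦8} | K=∅]
[4] [C=(λu. (((λy. ((λq. -2) u)) -1) + (if0 v then u else u))) | E={v↦8} | K=[arg]]
[5] [C=1 | E={v↦8} | K=[fun]]
[6] [C=(((λy. ((λq. -2) u)) -1) + (if0 v then u else u)) | E={u↦1, v↦8} | K=∅]
[7] [C=((λy. ((λq. -2) u)) -1) | E={u↦1, v↦8} | K=[addR]]
[8] [C=(λy. ((λq. -2) u)) | E={u↦1, v↦8} | K=[arg :: addR]]
[9] [C=-1 | E={u↦1, v↦8} | K=[fun :: addR]]
[10] [C=((λq. -2) u) | E={y↦-1, u↦1, v↦8} | K=[addR]]
[11] [C=(λq. -2) | E={y↦-1, u↦1, v↦8} | K=[arg :: addR]]
[12] [C=u | E={y↦-1, u↦1, v↦8} | K=[fun :: addR]]
[13] [C=-2 | E={q↦1, y↦-1, u↦1, v↦8} | K=[addR]]
[14] [C=(if0 v then u else u) | E={u↦1, v↦8} | K=[addL(-2)]]
[15] [C=v | E={u↦1, v↦8} | K=[if0 :: addL(-2)]]
[16] [C=u | E={u↦1, v↦8} | K=[addL(-2)]]
→ final value -1

Answer: -1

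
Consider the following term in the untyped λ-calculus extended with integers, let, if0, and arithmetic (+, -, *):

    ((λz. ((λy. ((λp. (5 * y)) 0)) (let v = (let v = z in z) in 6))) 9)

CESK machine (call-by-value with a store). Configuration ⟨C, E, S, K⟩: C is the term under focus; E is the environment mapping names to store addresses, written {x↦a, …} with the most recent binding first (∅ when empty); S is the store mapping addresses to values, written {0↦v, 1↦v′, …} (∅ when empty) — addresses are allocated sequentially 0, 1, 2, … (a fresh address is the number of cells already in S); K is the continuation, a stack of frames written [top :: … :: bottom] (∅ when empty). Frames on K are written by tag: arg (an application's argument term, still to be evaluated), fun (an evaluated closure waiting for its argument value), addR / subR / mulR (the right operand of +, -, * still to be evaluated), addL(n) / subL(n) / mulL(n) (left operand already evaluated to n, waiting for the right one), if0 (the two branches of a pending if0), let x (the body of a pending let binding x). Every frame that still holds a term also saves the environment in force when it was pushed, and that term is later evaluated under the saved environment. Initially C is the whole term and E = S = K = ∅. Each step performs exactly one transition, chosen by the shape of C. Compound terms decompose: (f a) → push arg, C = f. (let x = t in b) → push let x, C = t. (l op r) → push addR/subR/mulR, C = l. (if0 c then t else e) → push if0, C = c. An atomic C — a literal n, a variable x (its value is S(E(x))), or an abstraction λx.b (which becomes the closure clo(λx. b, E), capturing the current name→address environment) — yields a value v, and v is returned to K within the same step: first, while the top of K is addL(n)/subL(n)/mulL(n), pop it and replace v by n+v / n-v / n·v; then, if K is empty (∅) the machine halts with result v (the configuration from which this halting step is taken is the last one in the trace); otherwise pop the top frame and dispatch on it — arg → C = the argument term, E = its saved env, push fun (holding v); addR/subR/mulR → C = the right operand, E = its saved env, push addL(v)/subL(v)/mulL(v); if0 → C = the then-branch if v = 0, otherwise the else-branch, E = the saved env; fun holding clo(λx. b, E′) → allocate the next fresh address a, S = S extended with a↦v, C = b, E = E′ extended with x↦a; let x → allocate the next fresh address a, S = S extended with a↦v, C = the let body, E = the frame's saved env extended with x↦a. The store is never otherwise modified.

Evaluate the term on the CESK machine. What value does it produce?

t=0: ⟨C=((λz. ((λy. ((λp. (5 * y)) 0)) (let v = (let v = z in z) in 6))) 9); E=∅; S=∅; K=∅⟩
t=1: ⟨C=(λz. ((λy. ((λp. (5 * y)) 0)) (let v = (let v = z in z) in 6))); E=∅; S=∅; K=[arg]⟩
t=2: ⟨C=9; E=∅; S=∅; K=[fun]⟩
t=3: ⟨C=((λy. ((λp. (5 * y)) 0)) (let v = (let v = z in z) in 6)); E={z↦0}; S={0↦9}; K=∅⟩
t=4: ⟨C=(λy. ((λp. (5 * y)) 0)); E={z↦0}; S={0↦9}; K=[arg]⟩
t=5: ⟨C=(let v = (let v = z in z) in 6); E={z↦0}; S={0↦9}; K=[fun]⟩
t=6: ⟨C=(let v = z in z); E={z↦0}; S={0↦9}; K=[let v :: fun]⟩
t=7: ⟨C=z; E={z↦0}; S={0↦9}; K=[let v :: let v :: fun]⟩
t=8: ⟨C=z; E={v↦1, z↦0}; S={0↦9, 1↦9}; K=[let v :: fun]⟩
t=9: ⟨C=6; E={v↦2, z↦0}; S={0↦9, 1↦9, 2↦9}; K=[fun]⟩
t=10: ⟨C=((λp. (5 * y)) 0); E={y↦3, z↦0}; S={0↦9, 1↦9, 2↦9, 3↦6}; K=∅⟩
t=11: ⟨C=(λp. (5 * y)); E={y↦3, z↦0}; S={0↦9, 1↦9, 2↦9, 3↦6}; K=[arg]⟩
t=12: ⟨C=0; E={y↦3, z↦0}; S={0↦9, 1↦9, 2↦9, 3↦6}; K=[fun]⟩
t=13: ⟨C=(5 * y); E={p↦4, y↦3, z↦0}; S={0↦9, 1↦9, 2↦9, 3↦6, 4↦0}; K=∅⟩
t=14: ⟨C=5; E={p↦4, y↦3, z↦0}; S={0↦9, 1↦9, 2↦9, 3↦6, 4↦0}; K=[mulR]⟩
t=15: ⟨C=y; E={p↦4, y↦3, z↦0}; S={0↦9, 1↦9, 2↦9, 3↦6, 4↦0}; K=[mulL(5)]⟩
→ final value 30

Answer: 30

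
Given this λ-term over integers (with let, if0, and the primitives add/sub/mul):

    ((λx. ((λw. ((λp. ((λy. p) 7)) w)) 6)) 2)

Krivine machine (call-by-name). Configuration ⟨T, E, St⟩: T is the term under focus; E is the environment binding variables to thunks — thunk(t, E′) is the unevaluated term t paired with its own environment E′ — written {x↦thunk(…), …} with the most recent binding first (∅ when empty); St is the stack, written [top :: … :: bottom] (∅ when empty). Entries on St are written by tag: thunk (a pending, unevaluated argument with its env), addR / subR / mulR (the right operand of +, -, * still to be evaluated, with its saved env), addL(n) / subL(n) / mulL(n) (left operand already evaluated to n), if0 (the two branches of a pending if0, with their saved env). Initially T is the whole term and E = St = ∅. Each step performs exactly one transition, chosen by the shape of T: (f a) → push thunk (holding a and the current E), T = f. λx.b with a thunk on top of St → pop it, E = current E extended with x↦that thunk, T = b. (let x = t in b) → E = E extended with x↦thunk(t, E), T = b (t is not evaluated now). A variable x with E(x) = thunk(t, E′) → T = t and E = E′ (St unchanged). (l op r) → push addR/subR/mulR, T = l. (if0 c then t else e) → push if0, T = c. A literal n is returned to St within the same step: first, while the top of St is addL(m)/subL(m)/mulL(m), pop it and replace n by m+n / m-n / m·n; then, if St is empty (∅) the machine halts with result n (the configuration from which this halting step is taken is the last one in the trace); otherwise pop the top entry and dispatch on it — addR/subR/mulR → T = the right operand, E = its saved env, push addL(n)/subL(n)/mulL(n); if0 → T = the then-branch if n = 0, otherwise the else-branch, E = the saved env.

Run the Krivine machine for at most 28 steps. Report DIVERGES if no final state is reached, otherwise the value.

Answer: 6

Execution trace:
0. ⟨T=((λx. ((λw. ((λp. ((λy. p) 7)) w)) 6)) 2); E=∅; St=∅⟩
1. ⟨T=(λx. ((λw. ((λp. ((λy. p) 7)) w)) 6)); E=∅; St=[thunk]⟩
2. ⟨T=((λw. ((λp. ((λy. p) 7)) w)) 6); E={x↦thunk(2, ∅)}; St=∅⟩
3. ⟨T=(λw. ((λp. ((λy. p) 7)) w)); E={x↦thunk(2, ∅)}; St=[thunk]⟩
4. ⟨T=((λp. ((λy. p) 7)) w); E={w↦thunk(6, {x↦thunk(2, ∅)}), x↦thunk(2, ∅)}; St=∅⟩
5. ⟨T=(λp. ((λy. p) 7)); E={w↦thunk(6, {x↦thunk(2, ∅)}), x↦thunk(2, ∅)}; St=[thunk]⟩
6. ⟨T=((λy. p) 7); E={p↦thunk(w, {w↦thunk(6, {x↦thunk(2, ∅)}), x↦thunk(2, ∅)}), w↦thunk(6, {x↦thunk(2, ∅)}), x↦thunk(2, ∅)}; St=∅⟩
7. ⟨T=(λy. p); E={p↦thunk(w, {w↦thunk(6, {x↦thunk(2, ∅)}), x↦thunk(2, ∅)}), w↦thunk(6, {x↦thunk(2, ∅)}), x↦thunk(2, ∅)}; St=[thunk]⟩
8. ⟨T=p; E={y↦thunk(7, {p↦thunk(w, {w↦thunk(6, {x↦thunk(2, ∅)}), x↦thunk(2, ∅)}), w↦thunk(6, {x↦thunk(2, ∅)}), x↦thunk(2, ∅)}), p↦thunk(w, {w↦thunk(6, {x↦thunk(2, ∅)}), x↦thunk(2, ∅)}), w↦thunk(6, {x↦thunk(2, ∅)}), x↦thunk(2, ∅)}; St=∅⟩
9. ⟨T=w; E={w↦thunk(6, {x↦thunk(2, ∅)}), x↦thunk(2, ∅)}; St=∅⟩
10. ⟨T=6; E={x↦thunk(2, ∅)}; St=∅⟩
→ final value 6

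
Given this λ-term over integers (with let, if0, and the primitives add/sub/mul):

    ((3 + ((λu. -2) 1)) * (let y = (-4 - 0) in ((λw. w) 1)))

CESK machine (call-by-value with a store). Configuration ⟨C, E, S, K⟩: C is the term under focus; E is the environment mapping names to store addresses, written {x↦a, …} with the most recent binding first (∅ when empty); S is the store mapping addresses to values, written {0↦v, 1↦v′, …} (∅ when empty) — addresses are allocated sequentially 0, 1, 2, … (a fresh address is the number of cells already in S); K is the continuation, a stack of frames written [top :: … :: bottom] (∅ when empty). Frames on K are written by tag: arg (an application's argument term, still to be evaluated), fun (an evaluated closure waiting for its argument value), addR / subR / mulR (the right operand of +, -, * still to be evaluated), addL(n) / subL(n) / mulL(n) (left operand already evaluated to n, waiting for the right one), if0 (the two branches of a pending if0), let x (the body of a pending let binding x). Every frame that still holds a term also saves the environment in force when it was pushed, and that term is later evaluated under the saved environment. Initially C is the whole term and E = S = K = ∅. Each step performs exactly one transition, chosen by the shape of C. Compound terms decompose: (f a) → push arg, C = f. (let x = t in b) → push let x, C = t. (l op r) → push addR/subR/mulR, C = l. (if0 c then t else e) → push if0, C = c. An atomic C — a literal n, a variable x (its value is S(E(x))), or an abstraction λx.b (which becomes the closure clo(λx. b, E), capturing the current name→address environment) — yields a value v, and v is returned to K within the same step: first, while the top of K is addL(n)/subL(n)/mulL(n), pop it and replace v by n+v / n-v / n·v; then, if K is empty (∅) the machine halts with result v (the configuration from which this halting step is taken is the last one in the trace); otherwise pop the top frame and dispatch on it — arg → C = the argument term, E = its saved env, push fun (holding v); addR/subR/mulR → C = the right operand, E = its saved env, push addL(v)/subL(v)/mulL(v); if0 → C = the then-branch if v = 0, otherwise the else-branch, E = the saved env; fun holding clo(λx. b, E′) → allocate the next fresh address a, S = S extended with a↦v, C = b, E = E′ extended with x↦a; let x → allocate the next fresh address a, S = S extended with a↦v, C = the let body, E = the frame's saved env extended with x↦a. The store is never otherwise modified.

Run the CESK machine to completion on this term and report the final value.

Answer: 1

Derivation:
[0] [C=((3 + ((λu. -2) 1)) * (let y = (-4 - 0) in ((λw. w) 1))) | E=∅ | S=∅ | K=∅]
[1] [C=(3 + ((λu. -2) 1)) | E=∅ | S=∅ | K=[mulR]]
[2] [C=3 | E=∅ | S=∅ | K=[addR :: mulR]]
[3] [C=((λu. -2) 1) | E=∅ | S=∅ | K=[addL(3) :: mulR]]
[4] [C=(λu. -2) | E=∅ | S=∅ | K=[arg :: addL(3) :: mulR]]
[5] [C=1 | E=∅ | S=∅ | K=[fun :: addL(3) :: mulR]]
[6] [C=-2 | E={u↦0} | S={0↦1} | K=[addL(3) :: mulR]]
[7] [C=(let y = (-4 - 0) in ((λw. w) 1)) | E=∅ | S={0↦1} | K=[mulL(1)]]
[8] [C=(-4 - 0) | E=∅ | S={0↦1} | K=[let y :: mulL(1)]]
[9] [C=-4 | E=∅ | S={0↦1} | K=[subR :: let y :: mulL(1)]]
[10] [C=0 | E=∅ | S={0↦1} | K=[subL(-4) :: let y :: mulL(1)]]
[11] [C=((λw. w) 1) | E={y↦1} | S={0↦1, 1↦-4} | K=[mulL(1)]]
[12] [C=(λw. w) | E={y↦1} | S={0↦1, 1↦-4} | K=[arg :: mulL(1)]]
[13] [C=1 | E={y↦1} | S={0↦1, 1↦-4} | K=[fun :: mulL(1)]]
[14] [C=w | E={w↦2, y↦1} | S={0↦1, 1↦-4, 2↦1} | K=[mulL(1)]]
→ final value 1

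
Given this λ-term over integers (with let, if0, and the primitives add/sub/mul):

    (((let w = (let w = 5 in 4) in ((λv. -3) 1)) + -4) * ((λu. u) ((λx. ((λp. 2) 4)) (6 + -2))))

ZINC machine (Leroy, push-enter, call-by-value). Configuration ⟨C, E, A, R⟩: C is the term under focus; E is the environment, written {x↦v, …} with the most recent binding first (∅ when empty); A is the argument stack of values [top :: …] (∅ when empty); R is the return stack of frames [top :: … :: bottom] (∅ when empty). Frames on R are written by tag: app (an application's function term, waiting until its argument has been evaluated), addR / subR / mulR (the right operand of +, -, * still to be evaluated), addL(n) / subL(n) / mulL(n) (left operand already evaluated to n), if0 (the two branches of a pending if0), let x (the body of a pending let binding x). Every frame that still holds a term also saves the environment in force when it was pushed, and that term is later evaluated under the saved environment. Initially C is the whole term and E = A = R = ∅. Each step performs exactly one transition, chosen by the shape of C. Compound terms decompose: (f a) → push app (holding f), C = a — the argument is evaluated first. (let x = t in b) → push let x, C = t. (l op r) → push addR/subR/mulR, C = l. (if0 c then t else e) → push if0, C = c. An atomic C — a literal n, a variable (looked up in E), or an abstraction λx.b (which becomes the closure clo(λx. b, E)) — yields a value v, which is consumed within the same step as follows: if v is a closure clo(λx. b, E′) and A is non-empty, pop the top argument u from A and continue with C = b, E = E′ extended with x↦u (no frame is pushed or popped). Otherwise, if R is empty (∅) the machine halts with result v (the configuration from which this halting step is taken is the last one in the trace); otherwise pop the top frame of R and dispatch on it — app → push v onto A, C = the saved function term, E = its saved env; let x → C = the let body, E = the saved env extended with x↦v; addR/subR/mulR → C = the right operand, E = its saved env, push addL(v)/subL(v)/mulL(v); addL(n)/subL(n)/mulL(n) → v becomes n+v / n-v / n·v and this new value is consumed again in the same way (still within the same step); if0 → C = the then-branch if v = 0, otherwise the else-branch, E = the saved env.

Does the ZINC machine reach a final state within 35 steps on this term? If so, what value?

step 0: ⟨C=(((let w = (let w = 5 in 4) in ((λv. -3) 1)) + -4) * ((λu. u) ((λx. ((λp. 2) 4)) (6 + -2)))); E=∅; A=∅; R=∅⟩
step 1: ⟨C=((let w = (let w = 5 in 4) in ((λv. -3) 1)) + -4); E=∅; A=∅; R=[mulR]⟩
step 2: ⟨C=(let w = (let w = 5 in 4) in ((λv. -3) 1)); E=∅; A=∅; R=[addR :: mulR]⟩
step 3: ⟨C=(let w = 5 in 4); E=∅; A=∅; R=[let w :: addR :: mulR]⟩
step 4: ⟨C=5; E=∅; A=∅; R=[let w :: let w :: addR :: mulR]⟩
step 5: ⟨C=4; E={w↦5}; A=∅; R=[let w :: addR :: mulR]⟩
step 6: ⟨C=((λv. -3) 1); E={w↦4}; A=∅; R=[addR :: mulR]⟩
step 7: ⟨C=1; E={w↦4}; A=∅; R=[app :: addR :: mulR]⟩
step 8: ⟨C=(λv. -3); E={w↦4}; A=[1]; R=[addR :: mulR]⟩
step 9: ⟨C=-3; E={v↦1, w↦4}; A=∅; R=[addR :: mulR]⟩
step 10: ⟨C=-4; E=∅; A=∅; R=[addL(-3) :: mulR]⟩
step 11: ⟨C=((λu. u) ((λx. ((λp. 2) 4)) (6 + -2))); E=∅; A=∅; R=[mulL(-7)]⟩
step 12: ⟨C=((λx. ((λp. 2) 4)) (6 + -2)); E=∅; A=∅; R=[app :: mulL(-7)]⟩
step 13: ⟨C=(6 + -2); E=∅; A=∅; R=[app :: app :: mulL(-7)]⟩
step 14: ⟨C=6; E=∅; A=∅; R=[addR :: app :: app :: mulL(-7)]⟩
step 15: ⟨C=-2; E=∅; A=∅; R=[addL(6) :: app :: app :: mulL(-7)]⟩
step 16: ⟨C=(λx. ((λp. 2) 4)); E=∅; A=[4]; R=[app :: mulL(-7)]⟩
step 17: ⟨C=((λp. 2) 4); E={x↦4}; A=∅; R=[app :: mulL(-7)]⟩
step 18: ⟨C=4; E={x↦4}; A=∅; R=[app :: app :: mulL(-7)]⟩
step 19: ⟨C=(λp. 2); E={x↦4}; A=[4]; R=[app :: mulL(-7)]⟩
step 20: ⟨C=2; E={p↦4, x↦4}; A=∅; R=[app :: mulL(-7)]⟩
step 21: ⟨C=(λu. u); E=∅; A=[2]; R=[mulL(-7)]⟩
step 22: ⟨C=u; E={u↦2}; A=∅; R=[mulL(-7)]⟩
→ final value -14

Answer: -14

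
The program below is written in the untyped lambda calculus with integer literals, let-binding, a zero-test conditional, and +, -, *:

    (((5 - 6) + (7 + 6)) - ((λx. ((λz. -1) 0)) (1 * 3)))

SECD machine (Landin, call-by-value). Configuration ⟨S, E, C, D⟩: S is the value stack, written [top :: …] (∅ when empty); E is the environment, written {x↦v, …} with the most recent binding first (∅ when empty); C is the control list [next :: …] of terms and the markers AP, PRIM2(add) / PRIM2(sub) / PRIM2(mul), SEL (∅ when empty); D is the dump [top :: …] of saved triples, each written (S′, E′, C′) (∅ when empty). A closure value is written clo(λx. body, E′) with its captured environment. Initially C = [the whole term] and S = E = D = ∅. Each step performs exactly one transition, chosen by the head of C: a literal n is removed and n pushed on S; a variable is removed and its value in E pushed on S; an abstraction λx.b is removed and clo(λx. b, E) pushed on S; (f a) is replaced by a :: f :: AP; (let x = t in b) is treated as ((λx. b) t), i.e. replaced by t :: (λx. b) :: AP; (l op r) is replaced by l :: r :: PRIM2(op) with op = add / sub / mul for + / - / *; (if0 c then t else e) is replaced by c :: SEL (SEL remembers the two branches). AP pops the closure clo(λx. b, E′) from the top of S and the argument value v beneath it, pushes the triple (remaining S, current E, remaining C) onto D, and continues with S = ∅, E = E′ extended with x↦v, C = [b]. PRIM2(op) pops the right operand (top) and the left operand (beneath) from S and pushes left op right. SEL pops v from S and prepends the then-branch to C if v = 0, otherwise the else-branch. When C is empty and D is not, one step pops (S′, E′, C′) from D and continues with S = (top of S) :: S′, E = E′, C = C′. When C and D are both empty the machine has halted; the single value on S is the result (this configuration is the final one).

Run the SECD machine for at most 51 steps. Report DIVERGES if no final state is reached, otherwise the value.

Answer: 13

Machine steps:
0. [S=∅ | E=∅ | C=[(((5 - 6) + (7 + 6)) - ((λx. ((λz. -1) 0)) (1 * 3)))] | D=∅]
1. [S=∅ | E=∅ | C=[((5 - 6) + (7 + 6)) :: ((λx. ((λz. -1) 0)) (1 * 3)) :: PRIM2(sub)] | D=∅]
2. [S=∅ | E=∅ | C=[(5 - 6) :: (7 + 6) :: PRIM2(add) :: ((λx. ((λz. -1) 0)) (1 * 3)) :: PRIM2(sub)] | D=∅]
3. [S=∅ | E=∅ | C=[5 :: 6 :: PRIM2(sub) :: (7 + 6) :: PRIM2(add) :: ((λx. ((λz. -1) 0)) (1 * 3)) :: PRIM2(sub)] | D=∅]
4. [S=[5] | E=∅ | C=[6 :: PRIM2(sub) :: (7 + 6) :: PRIM2(add) :: ((λx. ((λz. -1) 0)) (1 * 3)) :: PRIM2(sub)] | D=∅]
5. [S=[6 :: 5] | E=∅ | C=[PRIM2(sub) :: (7 + 6) :: PRIM2(add) :: ((λx. ((λz. -1) 0)) (1 * 3)) :: PRIM2(sub)] | D=∅]
6. [S=[-1] | E=∅ | C=[(7 + 6) :: PRIM2(add) :: ((λx. ((λz. -1) 0)) (1 * 3)) :: PRIM2(sub)] | D=∅]
7. [S=[-1] | E=∅ | C=[7 :: 6 :: PRIM2(add) :: PRIM2(add) :: ((λx. ((λz. -1) 0)) (1 * 3)) :: PRIM2(sub)] | D=∅]
8. [S=[7 :: -1] | E=∅ | C=[6 :: PRIM2(add) :: PRIM2(add) :: ((λx. ((λz. -1) 0)) (1 * 3)) :: PRIM2(sub)] | D=∅]
9. [S=[6 :: 7 :: -1] | E=∅ | C=[PRIM2(add) :: PRIM2(add) :: ((λx. ((λz. -1) 0)) (1 * 3)) :: PRIM2(sub)] | D=∅]
10. [S=[13 :: -1] | E=∅ | C=[PRIM2(add) :: ((λx. ((λz. -1) 0)) (1 * 3)) :: PRIM2(sub)] | D=∅]
11. [S=[12] | E=∅ | C=[((λx. ((λz. -1) 0)) (1 * 3)) :: PRIM2(sub)] | D=∅]
12. [S=[12] | E=∅ | C=[(1 * 3) :: (λx. ((λz. -1) 0)) :: AP :: PRIM2(sub)] | D=∅]
13. [S=[12] | E=∅ | C=[1 :: 3 :: PRIM2(mul) :: (λx. ((λz. -1) 0)) :: AP :: PRIM2(sub)] | D=∅]
14. [S=[1 :: 12] | E=∅ | C=[3 :: PRIM2(mul) :: (λx. ((λz. -1) 0)) :: AP :: PRIM2(sub)] | D=∅]
15. [S=[3 :: 1 :: 12] | E=∅ | C=[PRIM2(mul) :: (λx. ((λz. -1) 0)) :: AP :: PRIM2(sub)] | D=∅]
16. [S=[3 :: 12] | E=∅ | C=[(λx. ((λz. -1) 0)) :: AP :: PRIM2(sub)] | D=∅]
17. [S=[clo(λx. ((λz. -1) 0), ∅) :: 3 :: 12] | E=∅ | C=[AP :: PRIM2(sub)] | D=∅]
18. [S=∅ | E={x↦3} | C=[((λz. -1) 0)] | D=[([12], ∅, [PRIM2(sub)])]]
19. [S=∅ | E={x↦3} | C=[0 :: (λz. -1) :: AP] | D=[([12], ∅, [PRIM2(sub)])]]
20. [S=[0] | E={x↦3} | C=[(λz. -1) :: AP] | D=[([12], ∅, [PRIM2(sub)])]]
21. [S=[clo(λz. -1, {x↦3}) :: 0] | E={x↦3} | C=[AP] | D=[([12], ∅, [PRIM2(sub)])]]
22. [S=∅ | E={z↦0, x↦3} | C=[-1] | D=[(∅, {x↦3}, ∅) :: ([12], ∅, [PRIM2(sub)])]]
23. [S=[-1] | E={z↦0, x↦3} | C=∅ | D=[(∅, {x↦3}, ∅) :: ([12], ∅, [PRIM2(sub)])]]
24. [S=[-1] | E={x↦3} | C=∅ | D=[([12], ∅, [PRIM2(sub)])]]
25. [S=[-1 :: 12] | E=∅ | C=[PRIM2(sub)] | D=∅]
26. [S=[13] | E=∅ | C=∅ | D=∅]
→ final value 13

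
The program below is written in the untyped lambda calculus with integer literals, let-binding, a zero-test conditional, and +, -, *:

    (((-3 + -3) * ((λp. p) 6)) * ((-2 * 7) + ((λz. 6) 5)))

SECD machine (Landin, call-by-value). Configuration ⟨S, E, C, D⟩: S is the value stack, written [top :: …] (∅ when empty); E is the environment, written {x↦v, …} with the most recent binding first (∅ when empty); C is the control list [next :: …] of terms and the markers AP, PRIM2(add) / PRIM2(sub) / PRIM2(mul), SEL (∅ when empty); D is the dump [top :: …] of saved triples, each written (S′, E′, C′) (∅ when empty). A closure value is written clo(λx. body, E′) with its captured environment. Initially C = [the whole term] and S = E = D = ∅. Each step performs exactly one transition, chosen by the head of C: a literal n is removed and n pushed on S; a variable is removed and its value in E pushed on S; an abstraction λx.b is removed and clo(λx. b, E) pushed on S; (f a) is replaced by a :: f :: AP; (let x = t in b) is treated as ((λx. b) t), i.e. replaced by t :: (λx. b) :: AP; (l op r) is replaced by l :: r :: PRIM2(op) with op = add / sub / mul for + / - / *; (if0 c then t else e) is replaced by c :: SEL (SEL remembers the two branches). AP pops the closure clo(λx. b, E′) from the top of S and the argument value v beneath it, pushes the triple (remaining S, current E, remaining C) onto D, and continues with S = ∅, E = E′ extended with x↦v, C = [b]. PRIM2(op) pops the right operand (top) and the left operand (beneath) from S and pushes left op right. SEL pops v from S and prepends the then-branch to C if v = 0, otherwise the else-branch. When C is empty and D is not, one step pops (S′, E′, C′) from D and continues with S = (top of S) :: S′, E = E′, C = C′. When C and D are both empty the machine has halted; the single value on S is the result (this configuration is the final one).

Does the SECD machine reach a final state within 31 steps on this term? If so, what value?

step 0: ⟨S=∅; E=∅; C=[(((-3 + -3) * ((λp. p) 6)) * ((-2 * 7) + ((λz. 6) 5)))]; D=∅⟩
step 1: ⟨S=∅; E=∅; C=[((-3 + -3) * ((λp. p) 6)) :: ((-2 * 7) + ((λz. 6) 5)) :: PRIM2(mul)]; D=∅⟩
step 2: ⟨S=∅; E=∅; C=[(-3 + -3) :: ((λp. p) 6) :: PRIM2(mul) :: ((-2 * 7) + ((λz. 6) 5)) :: PRIM2(mul)]; D=∅⟩
step 3: ⟨S=∅; E=∅; C=[-3 :: -3 :: PRIM2(add) :: ((λp. p) 6) :: PRIM2(mul) :: ((-2 * 7) + ((λz. 6) 5)) :: PRIM2(mul)]; D=∅⟩
step 4: ⟨S=[-3]; E=∅; C=[-3 :: PRIM2(add) :: ((λp. p) 6) :: PRIM2(mul) :: ((-2 * 7) + ((λz. 6) 5)) :: PRIM2(mul)]; D=∅⟩
step 5: ⟨S=[-3 :: -3]; E=∅; C=[PRIM2(add) :: ((λp. p) 6) :: PRIM2(mul) :: ((-2 * 7) + ((λz. 6) 5)) :: PRIM2(mul)]; D=∅⟩
step 6: ⟨S=[-6]; E=∅; C=[((λp. p) 6) :: PRIM2(mul) :: ((-2 * 7) + ((λz. 6) 5)) :: PRIM2(mul)]; D=∅⟩
step 7: ⟨S=[-6]; E=∅; C=[6 :: (λp. p) :: AP :: PRIM2(mul) :: ((-2 * 7) + ((λz. 6) 5)) :: PRIM2(mul)]; D=∅⟩
step 8: ⟨S=[6 :: -6]; E=∅; C=[(λp. p) :: AP :: PRIM2(mul) :: ((-2 * 7) + ((λz. 6) 5)) :: PRIM2(mul)]; D=∅⟩
step 9: ⟨S=[clo(λp. p, ∅) :: 6 :: -6]; E=∅; C=[AP :: PRIM2(mul) :: ((-2 * 7) + ((λz. 6) 5)) :: PRIM2(mul)]; D=∅⟩
step 10: ⟨S=∅; E={p↦6}; C=[p]; D=[([-6], ∅, [PRIM2(mul) :: ((-2 * 7) + ((λz. 6) 5)) :: PRIM2(mul)])]⟩
step 11: ⟨S=[6]; E={p↦6}; C=∅; D=[([-6], ∅, [PRIM2(mul) :: ((-2 * 7) + ((λz. 6) 5)) :: PRIM2(mul)])]⟩
step 12: ⟨S=[6 :: -6]; E=∅; C=[PRIM2(mul) :: ((-2 * 7) + ((λz. 6) 5)) :: PRIM2(mul)]; D=∅⟩
step 13: ⟨S=[-36]; E=∅; C=[((-2 * 7) + ((λz. 6) 5)) :: PRIM2(mul)]; D=∅⟩
step 14: ⟨S=[-36]; E=∅; C=[(-2 * 7) :: ((λz. 6) 5) :: PRIM2(add) :: PRIM2(mul)]; D=∅⟩
step 15: ⟨S=[-36]; E=∅; C=[-2 :: 7 :: PRIM2(mul) :: ((λz. 6) 5) :: PRIM2(add) :: PRIM2(mul)]; D=∅⟩
step 16: ⟨S=[-2 :: -36]; E=∅; C=[7 :: PRIM2(mul) :: ((λz. 6) 5) :: PRIM2(add) :: PRIM2(mul)]; D=∅⟩
step 17: ⟨S=[7 :: -2 :: -36]; E=∅; C=[PRIM2(mul) :: ((λz. 6) 5) :: PRIM2(add) :: PRIM2(mul)]; D=∅⟩
step 18: ⟨S=[-14 :: -36]; E=∅; C=[((λz. 6) 5) :: PRIM2(add) :: PRIM2(mul)]; D=∅⟩
step 19: ⟨S=[-14 :: -36]; E=∅; C=[5 :: (λz. 6) :: AP :: PRIM2(add) :: PRIM2(mul)]; D=∅⟩
step 20: ⟨S=[5 :: -14 :: -36]; E=∅; C=[(λz. 6) :: AP :: PRIM2(add) :: PRIM2(mul)]; D=∅⟩
step 21: ⟨S=[clo(λz. 6, ∅) :: 5 :: -14 :: -36]; E=∅; C=[AP :: PRIM2(add) :: PRIM2(mul)]; D=∅⟩
step 22: ⟨S=∅; E={z↦5}; C=[6]; D=[([-14 :: -36], ∅, [PRIM2(add) :: PRIM2(mul)])]⟩
step 23: ⟨S=[6]; E={z↦5}; C=∅; D=[([-14 :: -36], ∅, [PRIM2(add) :: PRIM2(mul)])]⟩
step 24: ⟨S=[6 :: -14 :: -36]; E=∅; C=[PRIM2(add) :: PRIM2(mul)]; D=∅⟩
step 25: ⟨S=[-8 :: -36]; E=∅; C=[PRIM2(mul)]; D=∅⟩
step 26: ⟨S=[288]; E=∅; C=∅; D=∅⟩
→ final value 288

Answer: 288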